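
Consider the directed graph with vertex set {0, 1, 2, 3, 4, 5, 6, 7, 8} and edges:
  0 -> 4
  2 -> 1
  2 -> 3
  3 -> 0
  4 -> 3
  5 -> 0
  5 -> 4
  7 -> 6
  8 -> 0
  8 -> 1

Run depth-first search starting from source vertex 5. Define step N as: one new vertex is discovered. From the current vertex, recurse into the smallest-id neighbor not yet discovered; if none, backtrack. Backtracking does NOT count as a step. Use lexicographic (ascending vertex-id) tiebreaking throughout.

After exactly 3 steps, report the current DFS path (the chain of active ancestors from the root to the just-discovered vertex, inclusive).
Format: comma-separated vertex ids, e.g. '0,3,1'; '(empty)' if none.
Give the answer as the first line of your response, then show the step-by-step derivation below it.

5,0,4

step 1: discover 5; path=5; order=5
step 2: discover 0; path=5>0; order=5,0
step 3: discover 4; path=5>0>4; order=5,0,4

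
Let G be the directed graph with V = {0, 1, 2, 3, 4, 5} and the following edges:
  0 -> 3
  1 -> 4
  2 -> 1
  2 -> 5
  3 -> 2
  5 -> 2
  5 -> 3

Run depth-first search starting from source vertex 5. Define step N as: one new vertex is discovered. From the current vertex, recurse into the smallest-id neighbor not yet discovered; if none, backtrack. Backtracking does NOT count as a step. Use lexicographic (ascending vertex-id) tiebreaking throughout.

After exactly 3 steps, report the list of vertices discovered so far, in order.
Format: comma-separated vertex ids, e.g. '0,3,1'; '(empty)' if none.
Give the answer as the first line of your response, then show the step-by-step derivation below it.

5,2,1

step 1: discover 5; path=5; order=5
step 2: discover 2; path=5>2; order=5,2
step 3: discover 1; path=5>2>1; order=5,2,1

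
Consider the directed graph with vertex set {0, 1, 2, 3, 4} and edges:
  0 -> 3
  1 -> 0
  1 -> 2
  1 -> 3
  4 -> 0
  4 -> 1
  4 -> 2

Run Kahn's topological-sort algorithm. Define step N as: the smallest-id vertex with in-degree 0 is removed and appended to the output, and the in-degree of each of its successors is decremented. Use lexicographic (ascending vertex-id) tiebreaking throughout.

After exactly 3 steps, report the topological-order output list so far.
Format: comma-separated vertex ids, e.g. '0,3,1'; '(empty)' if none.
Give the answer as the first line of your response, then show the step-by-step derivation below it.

4,1,0

step 1: output 4; order=[4]; indeg=(1,0,1,2,0)
step 2: output 1; order=[4,1]; indeg=(0,0,0,1,0)
step 3: output 0; order=[4,1,0]; indeg=(0,0,0,0,0)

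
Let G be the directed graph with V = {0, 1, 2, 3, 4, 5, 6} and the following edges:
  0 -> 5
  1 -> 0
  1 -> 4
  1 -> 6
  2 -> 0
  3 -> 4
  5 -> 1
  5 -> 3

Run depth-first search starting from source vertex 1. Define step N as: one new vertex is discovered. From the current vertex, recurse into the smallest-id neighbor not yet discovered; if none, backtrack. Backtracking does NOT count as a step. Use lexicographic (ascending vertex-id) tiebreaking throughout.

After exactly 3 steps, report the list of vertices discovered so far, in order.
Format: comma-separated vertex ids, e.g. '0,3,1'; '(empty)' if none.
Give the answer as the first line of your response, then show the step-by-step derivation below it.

1,0,5

step 1: discover 1; path=1; order=1
step 2: discover 0; path=1>0; order=1,0
step 3: discover 5; path=1>0>5; order=1,0,5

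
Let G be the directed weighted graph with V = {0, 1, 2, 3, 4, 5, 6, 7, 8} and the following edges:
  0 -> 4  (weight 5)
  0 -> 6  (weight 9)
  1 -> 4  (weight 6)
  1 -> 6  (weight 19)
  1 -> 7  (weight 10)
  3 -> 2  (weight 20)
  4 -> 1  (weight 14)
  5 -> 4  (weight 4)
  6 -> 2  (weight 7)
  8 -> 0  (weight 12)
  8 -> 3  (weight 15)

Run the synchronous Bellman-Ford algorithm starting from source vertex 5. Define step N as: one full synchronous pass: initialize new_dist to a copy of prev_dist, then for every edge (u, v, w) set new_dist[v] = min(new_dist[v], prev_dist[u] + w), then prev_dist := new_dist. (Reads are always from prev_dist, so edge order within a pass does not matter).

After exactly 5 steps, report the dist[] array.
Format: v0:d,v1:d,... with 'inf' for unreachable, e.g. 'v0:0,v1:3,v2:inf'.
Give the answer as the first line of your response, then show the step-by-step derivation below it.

v0:inf,v1:18,v2:44,v3:inf,v4:4,v5:0,v6:37,v7:28,v8:inf

step 1: dist = v0:inf,v1:inf,v2:inf,v3:inf,v4:4,v5:0,v6:inf,v7:inf,v8:inf
step 2: dist = v0:inf,v1:18,v2:inf,v3:inf,v4:4,v5:0,v6:inf,v7:inf,v8:inf
step 3: dist = v0:inf,v1:18,v2:inf,v3:inf,v4:4,v5:0,v6:37,v7:28,v8:inf
step 4: dist = v0:inf,v1:18,v2:44,v3:inf,v4:4,v5:0,v6:37,v7:28,v8:inf
step 5: dist = v0:inf,v1:18,v2:44,v3:inf,v4:4,v5:0,v6:37,v7:28,v8:inf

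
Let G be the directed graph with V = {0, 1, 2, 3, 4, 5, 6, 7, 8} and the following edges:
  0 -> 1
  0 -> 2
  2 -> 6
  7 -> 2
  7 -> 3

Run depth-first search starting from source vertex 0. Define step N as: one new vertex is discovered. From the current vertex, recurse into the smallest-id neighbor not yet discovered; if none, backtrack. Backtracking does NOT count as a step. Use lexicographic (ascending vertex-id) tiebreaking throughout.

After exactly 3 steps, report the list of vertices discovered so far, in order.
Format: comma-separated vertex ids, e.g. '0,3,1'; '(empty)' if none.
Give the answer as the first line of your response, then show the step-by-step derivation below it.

0,1,2

step 1: discover 0; path=0; order=0
step 2: discover 1; path=0>1; order=0,1
step 3: discover 2; path=0>2; order=0,1,2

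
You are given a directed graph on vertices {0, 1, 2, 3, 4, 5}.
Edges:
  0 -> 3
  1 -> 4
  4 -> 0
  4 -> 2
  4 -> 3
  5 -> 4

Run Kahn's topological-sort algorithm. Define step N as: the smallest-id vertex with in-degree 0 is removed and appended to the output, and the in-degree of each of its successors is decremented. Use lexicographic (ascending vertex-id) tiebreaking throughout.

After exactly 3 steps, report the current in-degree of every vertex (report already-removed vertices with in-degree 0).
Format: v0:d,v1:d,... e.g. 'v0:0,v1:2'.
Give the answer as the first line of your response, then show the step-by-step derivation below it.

v0:0,v1:0,v2:0,v3:1,v4:0,v5:0

step 1: output 1; order=[1]; indeg=(1,0,1,2,1,0)
step 2: output 5; order=[1,5]; indeg=(1,0,1,2,0,0)
step 3: output 4; order=[1,5,4]; indeg=(0,0,0,1,0,0)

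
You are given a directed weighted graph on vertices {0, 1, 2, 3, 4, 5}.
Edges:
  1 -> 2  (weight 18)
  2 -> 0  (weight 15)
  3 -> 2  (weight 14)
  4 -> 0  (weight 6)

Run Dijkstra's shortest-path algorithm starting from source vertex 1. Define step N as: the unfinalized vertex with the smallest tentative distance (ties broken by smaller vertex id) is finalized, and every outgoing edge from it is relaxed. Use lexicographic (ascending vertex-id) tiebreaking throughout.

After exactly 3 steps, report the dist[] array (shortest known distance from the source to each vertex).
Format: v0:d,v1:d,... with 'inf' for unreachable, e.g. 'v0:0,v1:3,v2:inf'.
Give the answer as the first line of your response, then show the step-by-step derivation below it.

v0:33,v1:0,v2:18,v3:inf,v4:inf,v5:inf

step 1: dist = v0:inf,v1:0,v2:18,v3:inf,v4:inf,v5:inf
step 2: dist = v0:33,v1:0,v2:18,v3:inf,v4:inf,v5:inf
step 3: dist = v0:33,v1:0,v2:18,v3:inf,v4:inf,v5:inf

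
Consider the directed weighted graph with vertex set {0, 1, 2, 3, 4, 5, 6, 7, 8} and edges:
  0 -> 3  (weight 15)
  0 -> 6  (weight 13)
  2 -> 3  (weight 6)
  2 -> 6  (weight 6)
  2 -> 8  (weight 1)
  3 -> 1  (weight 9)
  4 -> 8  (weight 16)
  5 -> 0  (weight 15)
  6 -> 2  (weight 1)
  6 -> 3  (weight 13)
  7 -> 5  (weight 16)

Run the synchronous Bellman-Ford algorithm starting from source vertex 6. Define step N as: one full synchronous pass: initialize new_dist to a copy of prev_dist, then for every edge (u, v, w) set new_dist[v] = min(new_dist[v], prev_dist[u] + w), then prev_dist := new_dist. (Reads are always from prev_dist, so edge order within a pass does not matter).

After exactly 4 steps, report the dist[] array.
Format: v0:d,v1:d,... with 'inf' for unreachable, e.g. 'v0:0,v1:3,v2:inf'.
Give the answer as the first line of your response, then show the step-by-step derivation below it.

v0:inf,v1:16,v2:1,v3:7,v4:inf,v5:inf,v6:0,v7:inf,v8:2

step 1: dist = v0:inf,v1:inf,v2:1,v3:13,v4:inf,v5:inf,v6:0,v7:inf,v8:inf
step 2: dist = v0:inf,v1:22,v2:1,v3:7,v4:inf,v5:inf,v6:0,v7:inf,v8:2
step 3: dist = v0:inf,v1:16,v2:1,v3:7,v4:inf,v5:inf,v6:0,v7:inf,v8:2
step 4: dist = v0:inf,v1:16,v2:1,v3:7,v4:inf,v5:inf,v6:0,v7:inf,v8:2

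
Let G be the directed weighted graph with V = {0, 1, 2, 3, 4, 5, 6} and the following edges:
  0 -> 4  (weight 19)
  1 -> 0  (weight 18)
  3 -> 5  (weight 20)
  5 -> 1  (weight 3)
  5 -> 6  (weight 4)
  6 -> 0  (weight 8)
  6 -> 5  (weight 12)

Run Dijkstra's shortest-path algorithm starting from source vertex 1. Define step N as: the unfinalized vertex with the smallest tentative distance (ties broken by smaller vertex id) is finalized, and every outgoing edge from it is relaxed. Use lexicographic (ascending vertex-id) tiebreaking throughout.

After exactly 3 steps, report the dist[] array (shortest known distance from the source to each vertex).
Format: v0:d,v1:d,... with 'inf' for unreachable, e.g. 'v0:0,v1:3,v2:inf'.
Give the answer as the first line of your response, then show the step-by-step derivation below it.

v0:18,v1:0,v2:inf,v3:inf,v4:37,v5:inf,v6:inf

step 1: dist = v0:18,v1:0,v2:inf,v3:inf,v4:inf,v5:inf,v6:inf
step 2: dist = v0:18,v1:0,v2:inf,v3:inf,v4:37,v5:inf,v6:inf
step 3: dist = v0:18,v1:0,v2:inf,v3:inf,v4:37,v5:inf,v6:inf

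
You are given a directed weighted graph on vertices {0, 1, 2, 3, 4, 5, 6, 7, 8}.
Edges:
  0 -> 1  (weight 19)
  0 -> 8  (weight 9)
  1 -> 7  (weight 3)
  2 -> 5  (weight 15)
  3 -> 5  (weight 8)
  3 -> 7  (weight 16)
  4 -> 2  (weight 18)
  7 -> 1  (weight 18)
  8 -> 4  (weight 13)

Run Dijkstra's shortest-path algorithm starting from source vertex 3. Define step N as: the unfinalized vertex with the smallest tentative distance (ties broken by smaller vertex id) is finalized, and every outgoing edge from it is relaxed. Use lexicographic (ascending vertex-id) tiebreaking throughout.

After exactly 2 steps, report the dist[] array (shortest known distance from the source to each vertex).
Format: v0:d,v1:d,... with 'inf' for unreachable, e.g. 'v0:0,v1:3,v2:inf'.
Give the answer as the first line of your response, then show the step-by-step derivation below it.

v0:inf,v1:inf,v2:inf,v3:0,v4:inf,v5:8,v6:inf,v7:16,v8:inf

step 1: dist = v0:inf,v1:inf,v2:inf,v3:0,v4:inf,v5:8,v6:inf,v7:16,v8:inf
step 2: dist = v0:inf,v1:inf,v2:inf,v3:0,v4:inf,v5:8,v6:inf,v7:16,v8:inf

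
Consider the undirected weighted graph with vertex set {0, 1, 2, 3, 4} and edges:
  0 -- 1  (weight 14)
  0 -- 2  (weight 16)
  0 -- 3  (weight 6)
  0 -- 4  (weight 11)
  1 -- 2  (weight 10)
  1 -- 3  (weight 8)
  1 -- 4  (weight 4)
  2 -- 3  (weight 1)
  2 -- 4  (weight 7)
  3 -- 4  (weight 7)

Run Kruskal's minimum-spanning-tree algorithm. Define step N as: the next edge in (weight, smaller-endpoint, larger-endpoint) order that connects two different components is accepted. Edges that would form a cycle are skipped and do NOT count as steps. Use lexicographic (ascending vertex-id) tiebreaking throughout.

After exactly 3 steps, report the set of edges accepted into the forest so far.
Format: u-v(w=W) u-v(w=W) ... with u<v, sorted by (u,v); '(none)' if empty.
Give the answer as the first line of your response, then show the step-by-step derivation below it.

0-3(w=6) 1-4(w=4) 2-3(w=1)

step 1: add edge 2-3 (w=1); MST = {2-3(w=1)}
step 2: add edge 1-4 (w=4); MST = {1-4(w=4) 2-3(w=1)}
step 3: add edge 0-3 (w=6); MST = {0-3(w=6) 1-4(w=4) 2-3(w=1)}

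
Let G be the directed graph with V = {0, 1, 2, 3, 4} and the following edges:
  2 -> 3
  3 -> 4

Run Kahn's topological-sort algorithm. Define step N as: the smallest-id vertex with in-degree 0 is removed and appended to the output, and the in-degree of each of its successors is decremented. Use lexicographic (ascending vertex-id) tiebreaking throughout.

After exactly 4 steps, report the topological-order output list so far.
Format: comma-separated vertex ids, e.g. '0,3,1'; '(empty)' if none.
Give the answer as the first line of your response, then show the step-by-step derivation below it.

0,1,2,3

step 1: output 0; order=[0]; indeg=(0,0,0,1,1)
step 2: output 1; order=[0,1]; indeg=(0,0,0,1,1)
step 3: output 2; order=[0,1,2]; indeg=(0,0,0,0,1)
step 4: output 3; order=[0,1,2,3]; indeg=(0,0,0,0,0)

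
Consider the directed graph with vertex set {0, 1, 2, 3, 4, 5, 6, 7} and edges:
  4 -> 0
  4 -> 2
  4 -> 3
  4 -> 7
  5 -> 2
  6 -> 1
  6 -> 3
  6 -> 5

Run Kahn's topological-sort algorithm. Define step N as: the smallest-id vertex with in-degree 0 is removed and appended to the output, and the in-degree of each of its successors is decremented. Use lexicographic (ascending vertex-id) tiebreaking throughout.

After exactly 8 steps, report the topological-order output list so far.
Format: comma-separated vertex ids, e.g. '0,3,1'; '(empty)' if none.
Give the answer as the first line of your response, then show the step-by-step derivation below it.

4,0,6,1,3,5,2,7

step 1: output 4; order=[4]; indeg=(0,1,1,1,0,1,0,0)
step 2: output 0; order=[4,0]; indeg=(0,1,1,1,0,1,0,0)
step 3: output 6; order=[4,0,6]; indeg=(0,0,1,0,0,0,0,0)
step 4: output 1; order=[4,0,6,1]; indeg=(0,0,1,0,0,0,0,0)
step 5: output 3; order=[4,0,6,1,3]; indeg=(0,0,1,0,0,0,0,0)
step 6: output 5; order=[4,0,6,1,3,5]; indeg=(0,0,0,0,0,0,0,0)
step 7: output 2; order=[4,0,6,1,3,5,2]; indeg=(0,0,0,0,0,0,0,0)
step 8: output 7; order=[4,0,6,1,3,5,2,7]; indeg=(0,0,0,0,0,0,0,0)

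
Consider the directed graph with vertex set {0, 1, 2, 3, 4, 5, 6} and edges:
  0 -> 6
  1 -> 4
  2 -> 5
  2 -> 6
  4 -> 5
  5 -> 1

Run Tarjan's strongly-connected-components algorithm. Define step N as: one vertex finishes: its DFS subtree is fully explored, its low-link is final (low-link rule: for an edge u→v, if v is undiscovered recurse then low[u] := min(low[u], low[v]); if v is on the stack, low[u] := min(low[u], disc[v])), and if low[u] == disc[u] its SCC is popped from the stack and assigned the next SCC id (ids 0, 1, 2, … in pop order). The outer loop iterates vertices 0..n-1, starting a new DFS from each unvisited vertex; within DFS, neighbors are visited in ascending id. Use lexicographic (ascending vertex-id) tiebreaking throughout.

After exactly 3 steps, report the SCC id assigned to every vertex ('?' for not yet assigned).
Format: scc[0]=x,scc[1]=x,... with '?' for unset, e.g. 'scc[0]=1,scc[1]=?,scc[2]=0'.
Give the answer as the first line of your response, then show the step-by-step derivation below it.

scc[0]=1,scc[1]=?,scc[2]=?,scc[3]=?,scc[4]=?,scc[5]=?,scc[6]=0

step 1: low=(low[0]=0,low[1]=?,low[2]=?,low[3]=?,low[4]=?,low[5]=?,low[6]=1); scc=(scc[0]=?,scc[1]=?,scc[2]=?,scc[3]=?,scc[4]=?,scc[5]=?,scc[6]=0)
step 2: low=(low[0]=0,low[1]=?,low[2]=?,low[3]=?,low[4]=?,low[5]=?,low[6]=1); scc=(scc[0]=1,scc[1]=?,scc[2]=?,scc[3]=?,scc[4]=?,scc[5]=?,scc[6]=0)
step 3: low=(low[0]=0,low[1]=2,low[2]=?,low[3]=?,low[4]=3,low[5]=2,low[6]=1); scc=(scc[0]=1,scc[1]=?,scc[2]=?,scc[3]=?,scc[4]=?,scc[5]=?,scc[6]=0)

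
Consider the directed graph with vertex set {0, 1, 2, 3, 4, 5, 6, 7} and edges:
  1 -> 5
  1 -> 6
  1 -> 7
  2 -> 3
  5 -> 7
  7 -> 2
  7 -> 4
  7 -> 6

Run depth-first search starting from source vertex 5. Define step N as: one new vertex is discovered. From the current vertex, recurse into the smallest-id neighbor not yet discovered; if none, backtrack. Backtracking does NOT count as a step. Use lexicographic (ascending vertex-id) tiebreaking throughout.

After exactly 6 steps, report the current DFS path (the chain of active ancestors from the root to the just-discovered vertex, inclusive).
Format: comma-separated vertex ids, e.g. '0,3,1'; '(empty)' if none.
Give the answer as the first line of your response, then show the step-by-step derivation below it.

5,7,6

step 1: discover 5; path=5; order=5
step 2: discover 7; path=5>7; order=5,7
step 3: discover 2; path=5>7>2; order=5,7,2
step 4: discover 3; path=5>7>2>3; order=5,7,2,3
step 5: discover 4; path=5>7>4; order=5,7,2,3,4
step 6: discover 6; path=5>7>6; order=5,7,2,3,4,6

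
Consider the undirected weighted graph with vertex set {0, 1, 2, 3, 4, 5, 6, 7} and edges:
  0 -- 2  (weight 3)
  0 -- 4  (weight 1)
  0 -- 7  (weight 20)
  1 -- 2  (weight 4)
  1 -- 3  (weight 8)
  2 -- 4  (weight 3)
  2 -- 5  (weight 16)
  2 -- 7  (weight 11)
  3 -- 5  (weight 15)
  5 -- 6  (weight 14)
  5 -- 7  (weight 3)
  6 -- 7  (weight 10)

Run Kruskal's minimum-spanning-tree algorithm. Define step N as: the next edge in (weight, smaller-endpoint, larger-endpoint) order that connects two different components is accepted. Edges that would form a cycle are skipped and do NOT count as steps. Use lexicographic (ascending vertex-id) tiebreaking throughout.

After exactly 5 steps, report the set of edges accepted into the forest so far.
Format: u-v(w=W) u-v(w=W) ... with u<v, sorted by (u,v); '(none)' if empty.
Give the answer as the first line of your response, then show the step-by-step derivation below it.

0-2(w=3) 0-4(w=1) 1-2(w=4) 1-3(w=8) 5-7(w=3)

step 1: add edge 0-4 (w=1); MST = {0-4(w=1)}
step 2: add edge 0-2 (w=3); MST = {0-2(w=3) 0-4(w=1)}
step 3: add edge 5-7 (w=3); MST = {0-2(w=3) 0-4(w=1) 5-7(w=3)}
step 4: add edge 1-2 (w=4); MST = {0-2(w=3) 0-4(w=1) 1-2(w=4) 5-7(w=3)}
step 5: add edge 1-3 (w=8); MST = {0-2(w=3) 0-4(w=1) 1-2(w=4) 1-3(w=8) 5-7(w=3)}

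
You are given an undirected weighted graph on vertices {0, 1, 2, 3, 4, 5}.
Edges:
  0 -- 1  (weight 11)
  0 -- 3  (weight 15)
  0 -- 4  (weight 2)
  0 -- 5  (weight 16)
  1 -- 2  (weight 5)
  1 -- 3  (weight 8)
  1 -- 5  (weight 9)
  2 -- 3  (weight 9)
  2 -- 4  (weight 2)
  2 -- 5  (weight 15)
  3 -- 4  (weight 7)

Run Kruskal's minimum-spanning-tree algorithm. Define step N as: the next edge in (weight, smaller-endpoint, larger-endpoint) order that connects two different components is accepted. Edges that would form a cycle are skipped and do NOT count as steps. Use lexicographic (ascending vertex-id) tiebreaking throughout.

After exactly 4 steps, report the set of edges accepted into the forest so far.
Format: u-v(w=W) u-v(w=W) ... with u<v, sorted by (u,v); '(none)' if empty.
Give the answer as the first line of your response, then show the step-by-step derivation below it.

0-4(w=2) 1-2(w=5) 2-4(w=2) 3-4(w=7)

step 1: add edge 0-4 (w=2); MST = {0-4(w=2)}
step 2: add edge 2-4 (w=2); MST = {0-4(w=2) 2-4(w=2)}
step 3: add edge 1-2 (w=5); MST = {0-4(w=2) 1-2(w=5) 2-4(w=2)}
step 4: add edge 3-4 (w=7); MST = {0-4(w=2) 1-2(w=5) 2-4(w=2) 3-4(w=7)}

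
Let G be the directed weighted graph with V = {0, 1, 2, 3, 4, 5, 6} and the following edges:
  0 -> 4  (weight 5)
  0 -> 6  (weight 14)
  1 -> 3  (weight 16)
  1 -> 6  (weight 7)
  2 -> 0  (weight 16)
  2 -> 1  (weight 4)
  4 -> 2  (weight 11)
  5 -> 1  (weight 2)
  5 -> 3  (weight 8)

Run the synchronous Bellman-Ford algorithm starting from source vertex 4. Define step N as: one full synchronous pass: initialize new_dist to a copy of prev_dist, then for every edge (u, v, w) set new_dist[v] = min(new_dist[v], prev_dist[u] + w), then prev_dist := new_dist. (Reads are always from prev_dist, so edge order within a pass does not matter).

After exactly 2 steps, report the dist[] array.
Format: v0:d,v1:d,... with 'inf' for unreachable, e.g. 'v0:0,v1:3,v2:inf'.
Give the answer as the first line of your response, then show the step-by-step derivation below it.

v0:27,v1:15,v2:11,v3:inf,v4:0,v5:inf,v6:inf

step 1: dist = v0:inf,v1:inf,v2:11,v3:inf,v4:0,v5:inf,v6:inf
step 2: dist = v0:27,v1:15,v2:11,v3:inf,v4:0,v5:inf,v6:inf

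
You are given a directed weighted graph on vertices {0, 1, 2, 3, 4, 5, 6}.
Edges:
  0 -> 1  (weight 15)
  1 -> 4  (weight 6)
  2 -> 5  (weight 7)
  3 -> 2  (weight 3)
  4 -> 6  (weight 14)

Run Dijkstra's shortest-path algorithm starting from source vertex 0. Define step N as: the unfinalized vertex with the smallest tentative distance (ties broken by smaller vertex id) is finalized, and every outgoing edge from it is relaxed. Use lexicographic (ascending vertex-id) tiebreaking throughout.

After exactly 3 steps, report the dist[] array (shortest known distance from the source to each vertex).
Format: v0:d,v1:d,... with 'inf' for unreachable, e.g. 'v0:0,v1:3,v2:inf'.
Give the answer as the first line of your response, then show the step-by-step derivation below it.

v0:0,v1:15,v2:inf,v3:inf,v4:21,v5:inf,v6:35

step 1: dist = v0:0,v1:15,v2:inf,v3:inf,v4:inf,v5:inf,v6:inf
step 2: dist = v0:0,v1:15,v2:inf,v3:inf,v4:21,v5:inf,v6:inf
step 3: dist = v0:0,v1:15,v2:inf,v3:inf,v4:21,v5:inf,v6:35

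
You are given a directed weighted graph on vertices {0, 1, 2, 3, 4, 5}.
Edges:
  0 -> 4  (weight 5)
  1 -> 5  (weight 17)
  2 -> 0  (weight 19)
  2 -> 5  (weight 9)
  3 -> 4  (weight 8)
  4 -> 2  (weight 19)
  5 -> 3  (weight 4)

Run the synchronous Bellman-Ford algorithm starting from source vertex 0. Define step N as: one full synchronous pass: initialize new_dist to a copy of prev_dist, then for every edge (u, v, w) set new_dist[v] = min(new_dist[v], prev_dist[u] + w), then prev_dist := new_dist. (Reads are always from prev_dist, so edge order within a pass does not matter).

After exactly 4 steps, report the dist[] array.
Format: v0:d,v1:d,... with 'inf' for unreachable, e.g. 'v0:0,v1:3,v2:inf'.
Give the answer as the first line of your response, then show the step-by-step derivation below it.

v0:0,v1:inf,v2:24,v3:37,v4:5,v5:33

step 1: dist = v0:0,v1:inf,v2:inf,v3:inf,v4:5,v5:inf
step 2: dist = v0:0,v1:inf,v2:24,v3:inf,v4:5,v5:inf
step 3: dist = v0:0,v1:inf,v2:24,v3:inf,v4:5,v5:33
step 4: dist = v0:0,v1:inf,v2:24,v3:37,v4:5,v5:33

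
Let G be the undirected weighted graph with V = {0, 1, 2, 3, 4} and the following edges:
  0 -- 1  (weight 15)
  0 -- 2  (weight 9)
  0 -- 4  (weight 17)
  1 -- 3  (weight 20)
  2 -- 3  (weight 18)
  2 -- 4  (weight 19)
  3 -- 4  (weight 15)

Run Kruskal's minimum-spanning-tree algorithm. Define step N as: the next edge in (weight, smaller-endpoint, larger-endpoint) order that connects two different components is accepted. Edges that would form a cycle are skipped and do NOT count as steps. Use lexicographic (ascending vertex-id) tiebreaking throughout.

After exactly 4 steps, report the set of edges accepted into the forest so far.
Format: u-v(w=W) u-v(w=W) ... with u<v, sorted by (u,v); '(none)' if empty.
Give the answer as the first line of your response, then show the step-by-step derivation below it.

0-1(w=15) 0-2(w=9) 0-4(w=17) 3-4(w=15)

step 1: add edge 0-2 (w=9); MST = {0-2(w=9)}
step 2: add edge 0-1 (w=15); MST = {0-1(w=15) 0-2(w=9)}
step 3: add edge 3-4 (w=15); MST = {0-1(w=15) 0-2(w=9) 3-4(w=15)}
step 4: add edge 0-4 (w=17); MST = {0-1(w=15) 0-2(w=9) 0-4(w=17) 3-4(w=15)}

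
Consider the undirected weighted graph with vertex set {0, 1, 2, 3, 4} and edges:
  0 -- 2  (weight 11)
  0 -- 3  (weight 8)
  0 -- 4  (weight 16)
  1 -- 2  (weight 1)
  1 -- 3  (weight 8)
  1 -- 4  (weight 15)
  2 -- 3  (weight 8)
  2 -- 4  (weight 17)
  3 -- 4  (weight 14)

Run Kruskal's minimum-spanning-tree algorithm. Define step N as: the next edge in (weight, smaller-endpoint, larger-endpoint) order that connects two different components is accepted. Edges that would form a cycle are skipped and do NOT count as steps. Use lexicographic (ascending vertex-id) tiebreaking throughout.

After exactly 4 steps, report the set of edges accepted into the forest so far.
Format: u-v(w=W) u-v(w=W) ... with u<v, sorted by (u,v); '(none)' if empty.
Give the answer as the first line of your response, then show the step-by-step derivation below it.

0-3(w=8) 1-2(w=1) 1-3(w=8) 3-4(w=14)

step 1: add edge 1-2 (w=1); MST = {1-2(w=1)}
step 2: add edge 0-3 (w=8); MST = {0-3(w=8) 1-2(w=1)}
step 3: add edge 1-3 (w=8); MST = {0-3(w=8) 1-2(w=1) 1-3(w=8)}
step 4: add edge 3-4 (w=14); MST = {0-3(w=8) 1-2(w=1) 1-3(w=8) 3-4(w=14)}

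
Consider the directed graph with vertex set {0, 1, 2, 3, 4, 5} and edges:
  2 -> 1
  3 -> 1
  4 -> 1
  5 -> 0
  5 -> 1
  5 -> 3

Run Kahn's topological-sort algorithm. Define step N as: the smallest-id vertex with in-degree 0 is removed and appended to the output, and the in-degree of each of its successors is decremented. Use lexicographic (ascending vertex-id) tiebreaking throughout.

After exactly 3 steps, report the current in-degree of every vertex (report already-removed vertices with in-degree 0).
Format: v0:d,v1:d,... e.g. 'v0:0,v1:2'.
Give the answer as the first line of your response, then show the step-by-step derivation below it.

v0:0,v1:1,v2:0,v3:0,v4:0,v5:0

step 1: output 2; order=[2]; indeg=(1,3,0,1,0,0)
step 2: output 4; order=[2,4]; indeg=(1,2,0,1,0,0)
step 3: output 5; order=[2,4,5]; indeg=(0,1,0,0,0,0)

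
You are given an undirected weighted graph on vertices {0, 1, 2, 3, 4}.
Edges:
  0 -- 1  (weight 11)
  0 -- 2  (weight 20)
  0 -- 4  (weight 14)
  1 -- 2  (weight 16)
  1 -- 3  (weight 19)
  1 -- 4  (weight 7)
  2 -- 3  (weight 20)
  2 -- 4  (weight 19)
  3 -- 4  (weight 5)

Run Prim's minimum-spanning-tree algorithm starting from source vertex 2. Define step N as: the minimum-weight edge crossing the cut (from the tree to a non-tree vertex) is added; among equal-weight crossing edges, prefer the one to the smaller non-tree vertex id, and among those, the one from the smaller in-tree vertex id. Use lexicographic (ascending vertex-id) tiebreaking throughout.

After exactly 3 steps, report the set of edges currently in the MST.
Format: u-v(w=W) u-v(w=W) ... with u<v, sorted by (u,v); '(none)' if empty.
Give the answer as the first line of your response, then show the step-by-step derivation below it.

1-2(w=16) 1-4(w=7) 3-4(w=5)

step 1: add edge 1-2 (w=16); MST = {1-2(w=16)}
step 2: add edge 1-4 (w=7); MST = {1-2(w=16) 1-4(w=7)}
step 3: add edge 3-4 (w=5); MST = {1-2(w=16) 1-4(w=7) 3-4(w=5)}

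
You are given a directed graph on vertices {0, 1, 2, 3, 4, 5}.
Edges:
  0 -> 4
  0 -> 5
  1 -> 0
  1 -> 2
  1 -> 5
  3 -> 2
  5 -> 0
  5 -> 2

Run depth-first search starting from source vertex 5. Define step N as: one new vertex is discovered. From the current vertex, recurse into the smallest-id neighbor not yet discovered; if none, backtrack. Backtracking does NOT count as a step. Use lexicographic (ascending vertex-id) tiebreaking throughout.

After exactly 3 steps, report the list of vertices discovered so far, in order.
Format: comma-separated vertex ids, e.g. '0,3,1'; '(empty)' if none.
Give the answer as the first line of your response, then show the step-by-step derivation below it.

5,0,4

step 1: discover 5; path=5; order=5
step 2: discover 0; path=5>0; order=5,0
step 3: discover 4; path=5>0>4; order=5,0,4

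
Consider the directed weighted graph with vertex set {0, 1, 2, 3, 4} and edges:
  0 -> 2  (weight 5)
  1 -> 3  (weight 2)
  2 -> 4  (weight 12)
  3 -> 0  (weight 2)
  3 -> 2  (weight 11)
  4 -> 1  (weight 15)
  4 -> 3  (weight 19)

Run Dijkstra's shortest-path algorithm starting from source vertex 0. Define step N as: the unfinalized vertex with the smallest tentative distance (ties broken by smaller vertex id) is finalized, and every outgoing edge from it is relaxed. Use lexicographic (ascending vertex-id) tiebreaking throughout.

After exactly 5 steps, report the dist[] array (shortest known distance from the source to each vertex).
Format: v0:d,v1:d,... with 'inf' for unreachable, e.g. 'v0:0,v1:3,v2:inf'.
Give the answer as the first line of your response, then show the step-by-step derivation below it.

v0:0,v1:32,v2:5,v3:34,v4:17

step 1: dist = v0:0,v1:inf,v2:5,v3:inf,v4:inf
step 2: dist = v0:0,v1:inf,v2:5,v3:inf,v4:17
step 3: dist = v0:0,v1:32,v2:5,v3:36,v4:17
step 4: dist = v0:0,v1:32,v2:5,v3:34,v4:17
step 5: dist = v0:0,v1:32,v2:5,v3:34,v4:17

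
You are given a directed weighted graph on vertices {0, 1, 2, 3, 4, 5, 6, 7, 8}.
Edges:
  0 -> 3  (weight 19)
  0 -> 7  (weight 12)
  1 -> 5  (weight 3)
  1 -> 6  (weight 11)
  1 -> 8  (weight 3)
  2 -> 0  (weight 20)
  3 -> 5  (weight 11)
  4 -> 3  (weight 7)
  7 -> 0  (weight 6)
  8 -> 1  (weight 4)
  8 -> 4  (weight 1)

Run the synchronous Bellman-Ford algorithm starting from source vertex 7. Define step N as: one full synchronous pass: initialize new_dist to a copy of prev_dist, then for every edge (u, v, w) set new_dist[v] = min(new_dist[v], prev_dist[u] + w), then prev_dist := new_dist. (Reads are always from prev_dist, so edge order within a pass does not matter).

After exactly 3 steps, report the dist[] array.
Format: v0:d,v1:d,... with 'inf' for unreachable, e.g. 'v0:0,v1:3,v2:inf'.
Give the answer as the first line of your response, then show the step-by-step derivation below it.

v0:6,v1:inf,v2:inf,v3:25,v4:inf,v5:36,v6:inf,v7:0,v8:inf

step 1: dist = v0:6,v1:inf,v2:inf,v3:inf,v4:inf,v5:inf,v6:inf,v7:0,v8:inf
step 2: dist = v0:6,v1:inf,v2:inf,v3:25,v4:inf,v5:inf,v6:inf,v7:0,v8:inf
step 3: dist = v0:6,v1:inf,v2:inf,v3:25,v4:inf,v5:36,v6:inf,v7:0,v8:inf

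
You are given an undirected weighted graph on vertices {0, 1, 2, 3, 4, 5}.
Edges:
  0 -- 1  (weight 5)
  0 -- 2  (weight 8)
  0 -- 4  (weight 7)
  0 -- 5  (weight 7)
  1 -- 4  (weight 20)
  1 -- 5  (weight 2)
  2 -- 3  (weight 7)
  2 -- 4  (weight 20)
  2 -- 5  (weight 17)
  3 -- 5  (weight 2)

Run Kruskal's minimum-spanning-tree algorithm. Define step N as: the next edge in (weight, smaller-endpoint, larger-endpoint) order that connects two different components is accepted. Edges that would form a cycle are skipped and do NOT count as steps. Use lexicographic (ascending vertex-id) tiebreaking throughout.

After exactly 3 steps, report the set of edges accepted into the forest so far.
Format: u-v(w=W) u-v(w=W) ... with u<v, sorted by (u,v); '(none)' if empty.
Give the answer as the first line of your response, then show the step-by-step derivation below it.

0-1(w=5) 1-5(w=2) 3-5(w=2)

step 1: add edge 1-5 (w=2); MST = {1-5(w=2)}
step 2: add edge 3-5 (w=2); MST = {1-5(w=2) 3-5(w=2)}
step 3: add edge 0-1 (w=5); MST = {0-1(w=5) 1-5(w=2) 3-5(w=2)}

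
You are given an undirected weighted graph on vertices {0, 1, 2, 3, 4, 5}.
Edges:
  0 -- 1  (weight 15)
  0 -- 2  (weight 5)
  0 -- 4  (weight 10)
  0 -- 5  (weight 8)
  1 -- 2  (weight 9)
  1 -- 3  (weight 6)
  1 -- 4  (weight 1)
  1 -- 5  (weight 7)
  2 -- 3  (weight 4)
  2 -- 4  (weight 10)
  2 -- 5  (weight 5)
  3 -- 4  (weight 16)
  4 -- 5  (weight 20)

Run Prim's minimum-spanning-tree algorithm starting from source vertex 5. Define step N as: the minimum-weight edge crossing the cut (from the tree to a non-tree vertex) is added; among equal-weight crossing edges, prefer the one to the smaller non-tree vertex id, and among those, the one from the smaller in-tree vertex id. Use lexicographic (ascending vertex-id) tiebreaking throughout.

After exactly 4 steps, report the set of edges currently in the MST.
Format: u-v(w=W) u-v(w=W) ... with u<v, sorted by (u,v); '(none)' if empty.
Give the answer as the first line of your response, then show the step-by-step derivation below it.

0-2(w=5) 1-3(w=6) 2-3(w=4) 2-5(w=5)

step 1: add edge 2-5 (w=5); MST = {2-5(w=5)}
step 2: add edge 2-3 (w=4); MST = {2-3(w=4) 2-5(w=5)}
step 3: add edge 0-2 (w=5); MST = {0-2(w=5) 2-3(w=4) 2-5(w=5)}
step 4: add edge 1-3 (w=6); MST = {0-2(w=5) 1-3(w=6) 2-3(w=4) 2-5(w=5)}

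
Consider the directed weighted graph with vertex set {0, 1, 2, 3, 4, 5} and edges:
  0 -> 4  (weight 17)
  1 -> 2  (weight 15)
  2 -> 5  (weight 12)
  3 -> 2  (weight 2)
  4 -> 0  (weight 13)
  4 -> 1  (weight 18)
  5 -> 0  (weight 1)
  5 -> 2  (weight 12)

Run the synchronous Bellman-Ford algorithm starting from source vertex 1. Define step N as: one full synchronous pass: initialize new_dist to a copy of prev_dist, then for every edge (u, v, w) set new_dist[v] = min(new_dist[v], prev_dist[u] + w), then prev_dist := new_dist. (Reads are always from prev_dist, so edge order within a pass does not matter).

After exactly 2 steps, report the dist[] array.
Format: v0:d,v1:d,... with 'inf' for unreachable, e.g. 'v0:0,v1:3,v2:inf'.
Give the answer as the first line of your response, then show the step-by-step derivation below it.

v0:inf,v1:0,v2:15,v3:inf,v4:inf,v5:27

step 1: dist = v0:inf,v1:0,v2:15,v3:inf,v4:inf,v5:inf
step 2: dist = v0:inf,v1:0,v2:15,v3:inf,v4:inf,v5:27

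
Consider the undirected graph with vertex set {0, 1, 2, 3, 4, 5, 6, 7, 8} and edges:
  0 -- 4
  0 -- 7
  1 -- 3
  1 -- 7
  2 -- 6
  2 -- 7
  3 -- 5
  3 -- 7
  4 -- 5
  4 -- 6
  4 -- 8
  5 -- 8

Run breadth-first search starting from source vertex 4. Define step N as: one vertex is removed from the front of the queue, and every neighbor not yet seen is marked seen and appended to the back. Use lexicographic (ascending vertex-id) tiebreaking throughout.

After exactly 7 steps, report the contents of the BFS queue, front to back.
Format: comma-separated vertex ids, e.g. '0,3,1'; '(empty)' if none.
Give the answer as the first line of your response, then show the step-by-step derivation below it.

2,1

step 1: dequeue 4; queue=[0,5,6,8]; order=4
step 2: dequeue 0; queue=[5,6,8,7]; order=4,0
step 3: dequeue 5; queue=[6,8,7,3]; order=4,0,5
step 4: dequeue 6; queue=[8,7,3,2]; order=4,0,5,6
step 5: dequeue 8; queue=[7,3,2]; order=4,0,5,6,8
step 6: dequeue 7; queue=[3,2,1]; order=4,0,5,6,8,7
step 7: dequeue 3; queue=[2,1]; order=4,0,5,6,8,7,3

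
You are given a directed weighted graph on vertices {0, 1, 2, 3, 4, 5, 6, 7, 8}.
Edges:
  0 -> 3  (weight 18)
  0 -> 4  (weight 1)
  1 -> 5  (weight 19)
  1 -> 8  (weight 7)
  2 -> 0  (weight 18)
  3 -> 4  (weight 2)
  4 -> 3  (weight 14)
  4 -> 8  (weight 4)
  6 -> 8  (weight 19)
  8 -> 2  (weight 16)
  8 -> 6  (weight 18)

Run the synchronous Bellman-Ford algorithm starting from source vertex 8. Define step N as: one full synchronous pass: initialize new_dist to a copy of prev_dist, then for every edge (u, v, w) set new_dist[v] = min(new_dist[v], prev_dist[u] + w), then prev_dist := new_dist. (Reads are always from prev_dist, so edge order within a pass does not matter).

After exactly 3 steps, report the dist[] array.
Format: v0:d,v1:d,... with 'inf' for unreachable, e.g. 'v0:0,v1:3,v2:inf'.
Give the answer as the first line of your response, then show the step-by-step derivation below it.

v0:34,v1:inf,v2:16,v3:52,v4:35,v5:inf,v6:18,v7:inf,v8:0

step 1: dist = v0:inf,v1:inf,v2:16,v3:inf,v4:inf,v5:inf,v6:18,v7:inf,v8:0
step 2: dist = v0:34,v1:inf,v2:16,v3:inf,v4:inf,v5:inf,v6:18,v7:inf,v8:0
step 3: dist = v0:34,v1:inf,v2:16,v3:52,v4:35,v5:inf,v6:18,v7:inf,v8:0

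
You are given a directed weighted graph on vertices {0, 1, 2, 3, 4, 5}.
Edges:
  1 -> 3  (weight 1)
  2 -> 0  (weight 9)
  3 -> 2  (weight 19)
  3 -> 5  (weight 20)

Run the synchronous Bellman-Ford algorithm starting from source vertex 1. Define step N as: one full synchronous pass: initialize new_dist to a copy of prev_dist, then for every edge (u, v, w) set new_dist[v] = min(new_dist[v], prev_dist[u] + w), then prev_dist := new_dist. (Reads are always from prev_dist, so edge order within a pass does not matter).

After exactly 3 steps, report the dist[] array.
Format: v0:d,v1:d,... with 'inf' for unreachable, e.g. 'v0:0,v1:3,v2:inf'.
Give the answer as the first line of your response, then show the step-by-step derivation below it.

v0:29,v1:0,v2:20,v3:1,v4:inf,v5:21

step 1: dist = v0:inf,v1:0,v2:inf,v3:1,v4:inf,v5:inf
step 2: dist = v0:inf,v1:0,v2:20,v3:1,v4:inf,v5:21
step 3: dist = v0:29,v1:0,v2:20,v3:1,v4:inf,v5:21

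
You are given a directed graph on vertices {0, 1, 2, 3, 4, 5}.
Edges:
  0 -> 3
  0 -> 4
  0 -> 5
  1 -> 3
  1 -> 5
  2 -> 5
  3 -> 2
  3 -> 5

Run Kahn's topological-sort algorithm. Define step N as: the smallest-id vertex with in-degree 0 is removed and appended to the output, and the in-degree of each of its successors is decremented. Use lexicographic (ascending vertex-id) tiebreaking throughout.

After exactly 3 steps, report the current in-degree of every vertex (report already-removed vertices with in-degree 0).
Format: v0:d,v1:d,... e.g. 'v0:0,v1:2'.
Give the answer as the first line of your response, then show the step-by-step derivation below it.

v0:0,v1:0,v2:0,v3:0,v4:0,v5:1

step 1: output 0; order=[0]; indeg=(0,0,1,1,0,3)
step 2: output 1; order=[0,1]; indeg=(0,0,1,0,0,2)
step 3: output 3; order=[0,1,3]; indeg=(0,0,0,0,0,1)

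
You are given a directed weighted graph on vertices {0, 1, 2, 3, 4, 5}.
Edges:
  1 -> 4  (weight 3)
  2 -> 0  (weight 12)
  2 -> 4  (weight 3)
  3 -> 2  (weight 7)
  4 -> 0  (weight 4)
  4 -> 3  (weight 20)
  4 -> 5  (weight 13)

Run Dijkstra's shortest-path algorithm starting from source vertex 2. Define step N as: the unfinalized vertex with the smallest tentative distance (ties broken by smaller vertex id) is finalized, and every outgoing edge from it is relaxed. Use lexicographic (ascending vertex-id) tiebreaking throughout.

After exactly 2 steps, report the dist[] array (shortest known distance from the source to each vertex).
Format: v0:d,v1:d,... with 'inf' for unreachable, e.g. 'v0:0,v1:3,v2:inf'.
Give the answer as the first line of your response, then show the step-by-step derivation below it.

v0:7,v1:inf,v2:0,v3:23,v4:3,v5:16

step 1: dist = v0:12,v1:inf,v2:0,v3:inf,v4:3,v5:inf
step 2: dist = v0:7,v1:inf,v2:0,v3:23,v4:3,v5:16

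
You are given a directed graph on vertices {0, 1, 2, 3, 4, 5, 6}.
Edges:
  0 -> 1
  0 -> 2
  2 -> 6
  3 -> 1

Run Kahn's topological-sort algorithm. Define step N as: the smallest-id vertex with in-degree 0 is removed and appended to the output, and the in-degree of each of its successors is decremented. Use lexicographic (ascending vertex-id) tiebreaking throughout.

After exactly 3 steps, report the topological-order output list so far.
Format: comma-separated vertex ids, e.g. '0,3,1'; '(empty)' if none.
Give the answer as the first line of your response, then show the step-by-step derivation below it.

0,2,3

step 1: output 0; order=[0]; indeg=(0,1,0,0,0,0,1)
step 2: output 2; order=[0,2]; indeg=(0,1,0,0,0,0,0)
step 3: output 3; order=[0,2,3]; indeg=(0,0,0,0,0,0,0)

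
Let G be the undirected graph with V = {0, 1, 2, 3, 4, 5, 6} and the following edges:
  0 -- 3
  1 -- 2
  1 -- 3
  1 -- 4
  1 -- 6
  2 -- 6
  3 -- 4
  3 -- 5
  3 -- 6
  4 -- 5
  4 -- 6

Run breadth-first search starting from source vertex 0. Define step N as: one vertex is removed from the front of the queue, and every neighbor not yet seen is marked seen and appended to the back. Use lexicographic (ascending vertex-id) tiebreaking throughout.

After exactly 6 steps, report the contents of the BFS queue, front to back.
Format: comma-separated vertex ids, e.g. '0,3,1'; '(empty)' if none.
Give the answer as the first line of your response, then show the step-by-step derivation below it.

2

step 1: dequeue 0; queue=[3]; order=0
step 2: dequeue 3; queue=[1,4,5,6]; order=0,3
step 3: dequeue 1; queue=[4,5,6,2]; order=0,3,1
step 4: dequeue 4; queue=[5,6,2]; order=0,3,1,4
step 5: dequeue 5; queue=[6,2]; order=0,3,1,4,5
step 6: dequeue 6; queue=[2]; order=0,3,1,4,5,6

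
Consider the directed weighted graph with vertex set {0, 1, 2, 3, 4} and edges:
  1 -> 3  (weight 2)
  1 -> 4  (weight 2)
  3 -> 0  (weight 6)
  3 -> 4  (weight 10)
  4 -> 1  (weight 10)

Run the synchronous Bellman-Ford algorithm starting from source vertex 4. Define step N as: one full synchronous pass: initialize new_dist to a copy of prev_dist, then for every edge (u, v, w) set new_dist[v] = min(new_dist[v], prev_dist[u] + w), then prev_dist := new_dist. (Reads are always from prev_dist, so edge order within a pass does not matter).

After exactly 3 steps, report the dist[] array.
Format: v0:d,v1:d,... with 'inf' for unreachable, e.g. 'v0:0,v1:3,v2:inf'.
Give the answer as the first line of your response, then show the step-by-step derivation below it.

v0:18,v1:10,v2:inf,v3:12,v4:0

step 1: dist = v0:inf,v1:10,v2:inf,v3:inf,v4:0
step 2: dist = v0:inf,v1:10,v2:inf,v3:12,v4:0
step 3: dist = v0:18,v1:10,v2:inf,v3:12,v4:0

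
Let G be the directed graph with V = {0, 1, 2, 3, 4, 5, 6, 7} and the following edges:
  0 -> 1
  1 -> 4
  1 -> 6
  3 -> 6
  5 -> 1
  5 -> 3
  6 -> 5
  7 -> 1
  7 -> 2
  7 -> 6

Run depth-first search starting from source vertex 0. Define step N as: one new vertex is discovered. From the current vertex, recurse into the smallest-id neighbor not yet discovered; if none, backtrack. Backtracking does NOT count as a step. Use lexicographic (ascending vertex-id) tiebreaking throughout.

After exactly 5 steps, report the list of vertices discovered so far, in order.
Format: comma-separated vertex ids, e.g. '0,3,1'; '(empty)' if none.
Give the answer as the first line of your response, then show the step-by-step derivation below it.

0,1,4,6,5

step 1: discover 0; path=0; order=0
step 2: discover 1; path=0>1; order=0,1
step 3: discover 4; path=0>1>4; order=0,1,4
step 4: discover 6; path=0>1>6; order=0,1,4,6
step 5: discover 5; path=0>1>6>5; order=0,1,4,6,5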